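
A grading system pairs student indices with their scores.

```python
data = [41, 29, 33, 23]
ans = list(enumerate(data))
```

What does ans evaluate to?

Step 1: enumerate pairs each element with its index:
  (0, 41)
  (1, 29)
  (2, 33)
  (3, 23)
Therefore ans = [(0, 41), (1, 29), (2, 33), (3, 23)].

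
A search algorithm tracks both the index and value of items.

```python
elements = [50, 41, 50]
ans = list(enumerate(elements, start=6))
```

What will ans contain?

Step 1: enumerate with start=6:
  (6, 50)
  (7, 41)
  (8, 50)
Therefore ans = [(6, 50), (7, 41), (8, 50)].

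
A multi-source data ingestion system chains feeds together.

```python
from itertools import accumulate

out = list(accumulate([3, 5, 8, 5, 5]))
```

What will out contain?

Step 1: accumulate computes running sums:
  + 3 = 3
  + 5 = 8
  + 8 = 16
  + 5 = 21
  + 5 = 26
Therefore out = [3, 8, 16, 21, 26].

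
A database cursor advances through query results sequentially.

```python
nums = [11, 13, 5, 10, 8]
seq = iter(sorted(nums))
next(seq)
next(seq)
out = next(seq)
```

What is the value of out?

Step 1: sorted([11, 13, 5, 10, 8]) = [5, 8, 10, 11, 13].
Step 2: Create iterator and skip 2 elements.
Step 3: next() returns 10.
Therefore out = 10.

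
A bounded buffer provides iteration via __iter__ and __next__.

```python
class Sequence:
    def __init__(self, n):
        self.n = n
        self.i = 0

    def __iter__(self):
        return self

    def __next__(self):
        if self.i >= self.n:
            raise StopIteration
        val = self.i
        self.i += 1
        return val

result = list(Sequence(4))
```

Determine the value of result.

Step 1: Sequence(4) creates an iterator counting 0 to 3.
Step 2: list() consumes all values: [0, 1, 2, 3].
Therefore result = [0, 1, 2, 3].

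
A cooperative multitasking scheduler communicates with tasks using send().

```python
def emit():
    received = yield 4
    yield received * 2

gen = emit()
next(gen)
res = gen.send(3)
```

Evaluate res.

Step 1: next(gen) advances to first yield, producing 4.
Step 2: send(3) resumes, received = 3.
Step 3: yield received * 2 = 3 * 2 = 6.
Therefore res = 6.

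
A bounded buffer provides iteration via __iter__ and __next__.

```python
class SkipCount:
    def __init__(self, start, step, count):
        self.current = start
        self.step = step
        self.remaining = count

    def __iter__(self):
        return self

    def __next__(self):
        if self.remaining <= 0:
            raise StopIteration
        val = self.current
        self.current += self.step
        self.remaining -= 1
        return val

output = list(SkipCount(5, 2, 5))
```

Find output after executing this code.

Step 1: SkipCount starts at 5, increments by 2, for 5 steps:
  Yield 5, then current += 2
  Yield 7, then current += 2
  Yield 9, then current += 2
  Yield 11, then current += 2
  Yield 13, then current += 2
Therefore output = [5, 7, 9, 11, 13].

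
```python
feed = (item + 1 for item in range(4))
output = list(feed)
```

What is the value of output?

Step 1: For each item in range(4), compute item+1:
  item=0: 0+1 = 1
  item=1: 1+1 = 2
  item=2: 2+1 = 3
  item=3: 3+1 = 4
Therefore output = [1, 2, 3, 4].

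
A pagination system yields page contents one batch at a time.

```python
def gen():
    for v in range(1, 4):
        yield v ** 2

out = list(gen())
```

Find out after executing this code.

Step 1: For each v in range(1, 4), yield v**2:
  v=1: yield 1**2 = 1
  v=2: yield 2**2 = 4
  v=3: yield 3**2 = 9
Therefore out = [1, 4, 9].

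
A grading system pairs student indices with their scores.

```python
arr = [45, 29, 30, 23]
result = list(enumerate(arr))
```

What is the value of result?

Step 1: enumerate pairs each element with its index:
  (0, 45)
  (1, 29)
  (2, 30)
  (3, 23)
Therefore result = [(0, 45), (1, 29), (2, 30), (3, 23)].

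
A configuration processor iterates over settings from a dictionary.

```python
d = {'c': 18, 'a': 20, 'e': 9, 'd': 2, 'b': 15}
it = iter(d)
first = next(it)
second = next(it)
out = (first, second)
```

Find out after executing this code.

Step 1: iter(d) iterates over keys: ['c', 'a', 'e', 'd', 'b'].
Step 2: first = next(it) = 'c', second = next(it) = 'a'.
Therefore out = ('c', 'a').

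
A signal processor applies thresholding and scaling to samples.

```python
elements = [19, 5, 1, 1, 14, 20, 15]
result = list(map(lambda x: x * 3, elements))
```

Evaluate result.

Step 1: Apply lambda x: x * 3 to each element:
  19 -> 57
  5 -> 15
  1 -> 3
  1 -> 3
  14 -> 42
  20 -> 60
  15 -> 45
Therefore result = [57, 15, 3, 3, 42, 60, 45].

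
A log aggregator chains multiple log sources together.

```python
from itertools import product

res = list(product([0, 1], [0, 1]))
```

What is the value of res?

Step 1: product([0, 1], [0, 1]) gives all pairs:
  (0, 0)
  (0, 1)
  (1, 0)
  (1, 1)
Therefore res = [(0, 0), (0, 1), (1, 0), (1, 1)].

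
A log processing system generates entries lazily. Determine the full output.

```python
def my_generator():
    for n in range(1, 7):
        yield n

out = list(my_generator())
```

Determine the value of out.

Step 1: The generator yields each value from range(1, 7).
Step 2: list() consumes all yields: [1, 2, 3, 4, 5, 6].
Therefore out = [1, 2, 3, 4, 5, 6].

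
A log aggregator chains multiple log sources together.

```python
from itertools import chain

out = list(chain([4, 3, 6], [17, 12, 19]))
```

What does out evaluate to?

Step 1: chain() concatenates iterables: [4, 3, 6] + [17, 12, 19].
Therefore out = [4, 3, 6, 17, 12, 19].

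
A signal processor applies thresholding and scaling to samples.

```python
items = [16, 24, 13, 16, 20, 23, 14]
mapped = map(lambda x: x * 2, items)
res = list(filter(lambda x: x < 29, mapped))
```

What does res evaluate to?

Step 1: Map x * 2:
  16 -> 32
  24 -> 48
  13 -> 26
  16 -> 32
  20 -> 40
  23 -> 46
  14 -> 28
Step 2: Filter for < 29:
  32: removed
  48: removed
  26: kept
  32: removed
  40: removed
  46: removed
  28: kept
Therefore res = [26, 28].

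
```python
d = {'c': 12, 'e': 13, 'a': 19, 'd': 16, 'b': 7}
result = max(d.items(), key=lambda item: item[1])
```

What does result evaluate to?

Step 1: Find item with maximum value:
  ('c', 12)
  ('e', 13)
  ('a', 19)
  ('d', 16)
  ('b', 7)
Step 2: Maximum value is 19 at key 'a'.
Therefore result = ('a', 19).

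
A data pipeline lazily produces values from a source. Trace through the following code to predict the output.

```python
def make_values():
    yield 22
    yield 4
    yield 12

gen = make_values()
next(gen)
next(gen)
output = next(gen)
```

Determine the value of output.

Step 1: make_values() creates a generator.
Step 2: next(gen) yields 22 (consumed and discarded).
Step 3: next(gen) yields 4 (consumed and discarded).
Step 4: next(gen) yields 12, assigned to output.
Therefore output = 12.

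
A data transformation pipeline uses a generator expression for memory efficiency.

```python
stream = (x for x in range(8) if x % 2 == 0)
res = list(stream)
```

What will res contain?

Step 1: Filter range(8) keeping only even values:
  x=0: even, included
  x=1: odd, excluded
  x=2: even, included
  x=3: odd, excluded
  x=4: even, included
  x=5: odd, excluded
  x=6: even, included
  x=7: odd, excluded
Therefore res = [0, 2, 4, 6].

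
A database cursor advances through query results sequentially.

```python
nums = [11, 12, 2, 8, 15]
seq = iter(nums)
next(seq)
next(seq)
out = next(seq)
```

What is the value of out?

Step 1: Create iterator over [11, 12, 2, 8, 15].
Step 2: next() consumes 11.
Step 3: next() consumes 12.
Step 4: next() returns 2.
Therefore out = 2.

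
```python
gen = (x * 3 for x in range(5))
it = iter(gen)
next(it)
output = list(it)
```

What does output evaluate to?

Step 1: Generator produces [0, 3, 6, 9, 12].
Step 2: next(it) consumes first element (0).
Step 3: list(it) collects remaining: [3, 6, 9, 12].
Therefore output = [3, 6, 9, 12].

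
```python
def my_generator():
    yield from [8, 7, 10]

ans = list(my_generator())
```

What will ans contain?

Step 1: yield from delegates to the iterable, yielding each element.
Step 2: Collected values: [8, 7, 10].
Therefore ans = [8, 7, 10].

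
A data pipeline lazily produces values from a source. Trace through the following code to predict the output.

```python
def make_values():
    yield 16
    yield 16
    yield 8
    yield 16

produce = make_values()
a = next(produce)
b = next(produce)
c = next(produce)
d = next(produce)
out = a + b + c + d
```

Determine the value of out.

Step 1: Create generator and consume all values:
  a = next(produce) = 16
  b = next(produce) = 16
  c = next(produce) = 8
  d = next(produce) = 16
Step 2: out = 16 + 16 + 8 + 16 = 56.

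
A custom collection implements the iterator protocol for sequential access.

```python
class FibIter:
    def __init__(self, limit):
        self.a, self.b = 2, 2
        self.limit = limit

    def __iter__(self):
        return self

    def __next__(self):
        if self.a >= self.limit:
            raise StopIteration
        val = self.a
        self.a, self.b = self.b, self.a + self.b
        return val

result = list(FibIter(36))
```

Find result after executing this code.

Step 1: Fibonacci-like sequence (a=2, b=2) until >= 36:
  Yield 2, then a,b = 2,4
  Yield 2, then a,b = 4,6
  Yield 4, then a,b = 6,10
  Yield 6, then a,b = 10,16
  Yield 10, then a,b = 16,26
  Yield 16, then a,b = 26,42
  Yield 26, then a,b = 42,68
Step 2: 42 >= 36, stop.
Therefore result = [2, 2, 4, 6, 10, 16, 26].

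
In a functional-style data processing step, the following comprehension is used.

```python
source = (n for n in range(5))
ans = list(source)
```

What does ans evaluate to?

Step 1: Generator expression iterates range(5): [0, 1, 2, 3, 4].
Step 2: list() collects all values.
Therefore ans = [0, 1, 2, 3, 4].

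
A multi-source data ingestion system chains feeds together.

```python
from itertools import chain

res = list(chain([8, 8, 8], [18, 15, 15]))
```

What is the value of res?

Step 1: chain() concatenates iterables: [8, 8, 8] + [18, 15, 15].
Therefore res = [8, 8, 8, 18, 15, 15].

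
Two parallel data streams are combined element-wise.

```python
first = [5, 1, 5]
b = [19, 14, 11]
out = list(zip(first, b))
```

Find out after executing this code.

Step 1: zip pairs elements at same index:
  Index 0: (5, 19)
  Index 1: (1, 14)
  Index 2: (5, 11)
Therefore out = [(5, 19), (1, 14), (5, 11)].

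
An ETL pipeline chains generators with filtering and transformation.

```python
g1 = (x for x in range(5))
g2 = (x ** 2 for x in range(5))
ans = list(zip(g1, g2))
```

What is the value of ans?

Step 1: g1 produces [0, 1, 2, 3, 4].
Step 2: g2 produces [0, 1, 4, 9, 16].
Step 3: zip pairs them: [(0, 0), (1, 1), (2, 4), (3, 9), (4, 16)].
Therefore ans = [(0, 0), (1, 1), (2, 4), (3, 9), (4, 16)].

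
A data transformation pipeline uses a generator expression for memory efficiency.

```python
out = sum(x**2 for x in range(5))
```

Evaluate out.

Step 1: Compute x**2 for each x in range(5):
  x=0: 0**2 = 0
  x=1: 1**2 = 1
  x=2: 2**2 = 4
  x=3: 3**2 = 9
  x=4: 4**2 = 16
Step 2: sum = 0 + 1 + 4 + 9 + 16 = 30.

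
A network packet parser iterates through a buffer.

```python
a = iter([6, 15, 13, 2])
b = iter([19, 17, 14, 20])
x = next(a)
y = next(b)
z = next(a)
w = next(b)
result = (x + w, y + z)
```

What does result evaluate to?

Step 1: a iterates [6, 15, 13, 2], b iterates [19, 17, 14, 20].
Step 2: x = next(a) = 6, y = next(b) = 19.
Step 3: z = next(a) = 15, w = next(b) = 17.
Step 4: result = (6 + 17, 19 + 15) = (23, 34).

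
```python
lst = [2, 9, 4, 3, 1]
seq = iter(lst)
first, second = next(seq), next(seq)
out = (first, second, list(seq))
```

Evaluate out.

Step 1: Create iterator over [2, 9, 4, 3, 1].
Step 2: first = 2, second = 9.
Step 3: Remaining elements: [4, 3, 1].
Therefore out = (2, 9, [4, 3, 1]).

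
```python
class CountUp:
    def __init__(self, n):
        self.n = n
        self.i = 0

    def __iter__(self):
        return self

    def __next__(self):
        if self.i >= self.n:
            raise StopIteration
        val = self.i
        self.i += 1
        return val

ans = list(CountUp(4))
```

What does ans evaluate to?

Step 1: CountUp(4) creates an iterator counting 0 to 3.
Step 2: list() consumes all values: [0, 1, 2, 3].
Therefore ans = [0, 1, 2, 3].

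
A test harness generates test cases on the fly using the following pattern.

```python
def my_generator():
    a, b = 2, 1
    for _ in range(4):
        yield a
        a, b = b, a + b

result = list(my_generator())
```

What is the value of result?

Step 1: Fibonacci-like sequence starting with a=2, b=1:
  Iteration 1: yield a=2, then a,b = 1,3
  Iteration 2: yield a=1, then a,b = 3,4
  Iteration 3: yield a=3, then a,b = 4,7
  Iteration 4: yield a=4, then a,b = 7,11
Therefore result = [2, 1, 3, 4].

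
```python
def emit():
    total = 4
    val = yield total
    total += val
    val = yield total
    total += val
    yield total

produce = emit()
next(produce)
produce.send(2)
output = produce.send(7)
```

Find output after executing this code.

Step 1: next() -> yield total=4.
Step 2: send(2) -> val=2, total = 4+2 = 6, yield 6.
Step 3: send(7) -> val=7, total = 6+7 = 13, yield 13.
Therefore output = 13.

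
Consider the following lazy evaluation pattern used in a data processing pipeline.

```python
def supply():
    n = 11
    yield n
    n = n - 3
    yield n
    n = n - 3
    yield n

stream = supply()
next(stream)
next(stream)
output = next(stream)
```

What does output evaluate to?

Step 1: Trace through generator execution:
  Yield 1: n starts at 11, yield 11
  Yield 2: n = 11 - 3 = 8, yield 8
  Yield 3: n = 8 - 3 = 5, yield 5
Step 2: First next() gets 11, second next() gets the second value, third next() yields 5.
Therefore output = 5.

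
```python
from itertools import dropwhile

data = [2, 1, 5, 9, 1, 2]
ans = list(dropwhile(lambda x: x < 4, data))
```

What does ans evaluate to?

Step 1: dropwhile drops elements while < 4:
  2 < 4: dropped
  1 < 4: dropped
  5: kept (dropping stopped)
Step 2: Remaining elements kept regardless of condition.
Therefore ans = [5, 9, 1, 2].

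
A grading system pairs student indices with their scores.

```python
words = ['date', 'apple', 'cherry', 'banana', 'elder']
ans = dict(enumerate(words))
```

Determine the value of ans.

Step 1: enumerate pairs indices with words:
  0 -> 'date'
  1 -> 'apple'
  2 -> 'cherry'
  3 -> 'banana'
  4 -> 'elder'
Therefore ans = {0: 'date', 1: 'apple', 2: 'cherry', 3: 'banana', 4: 'elder'}.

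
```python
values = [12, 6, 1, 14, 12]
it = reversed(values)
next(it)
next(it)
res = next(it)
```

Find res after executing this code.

Step 1: reversed([12, 6, 1, 14, 12]) gives iterator: [12, 14, 1, 6, 12].
Step 2: First next() = 12, second next() = 14.
Step 3: Third next() = 1.
Therefore res = 1.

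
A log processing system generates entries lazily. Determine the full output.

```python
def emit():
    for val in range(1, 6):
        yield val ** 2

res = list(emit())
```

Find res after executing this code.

Step 1: For each val in range(1, 6), yield val**2:
  val=1: yield 1**2 = 1
  val=2: yield 2**2 = 4
  val=3: yield 3**2 = 9
  val=4: yield 4**2 = 16
  val=5: yield 5**2 = 25
Therefore res = [1, 4, 9, 16, 25].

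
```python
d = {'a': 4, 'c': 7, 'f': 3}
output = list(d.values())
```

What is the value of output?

Step 1: d.values() returns the dictionary values in insertion order.
Therefore output = [4, 7, 3].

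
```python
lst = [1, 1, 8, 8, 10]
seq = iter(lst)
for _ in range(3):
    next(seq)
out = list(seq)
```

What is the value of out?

Step 1: Create iterator over [1, 1, 8, 8, 10].
Step 2: Advance 3 positions (consuming [1, 1, 8]).
Step 3: list() collects remaining elements: [8, 10].
Therefore out = [8, 10].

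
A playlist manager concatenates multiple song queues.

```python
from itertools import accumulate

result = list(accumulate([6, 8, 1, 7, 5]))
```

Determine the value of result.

Step 1: accumulate computes running sums:
  + 6 = 6
  + 8 = 14
  + 1 = 15
  + 7 = 22
  + 5 = 27
Therefore result = [6, 14, 15, 22, 27].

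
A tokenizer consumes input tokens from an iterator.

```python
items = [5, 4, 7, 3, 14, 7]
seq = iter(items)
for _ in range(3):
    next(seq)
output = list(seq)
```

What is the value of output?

Step 1: Create iterator over [5, 4, 7, 3, 14, 7].
Step 2: Advance 3 positions (consuming [5, 4, 7]).
Step 3: list() collects remaining elements: [3, 14, 7].
Therefore output = [3, 14, 7].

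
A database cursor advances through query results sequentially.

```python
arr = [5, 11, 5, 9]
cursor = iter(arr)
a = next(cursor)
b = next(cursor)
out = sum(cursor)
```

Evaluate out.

Step 1: Create iterator over [5, 11, 5, 9].
Step 2: a = next() = 5, b = next() = 11.
Step 3: sum() of remaining [5, 9] = 14.
Therefore out = 14.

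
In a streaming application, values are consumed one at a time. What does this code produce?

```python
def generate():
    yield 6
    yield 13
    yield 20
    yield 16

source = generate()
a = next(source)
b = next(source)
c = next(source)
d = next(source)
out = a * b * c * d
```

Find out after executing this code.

Step 1: Create generator and consume all values:
  a = next(source) = 6
  b = next(source) = 13
  c = next(source) = 20
  d = next(source) = 16
Step 2: out = 6 * 13 * 20 * 16 = 24960.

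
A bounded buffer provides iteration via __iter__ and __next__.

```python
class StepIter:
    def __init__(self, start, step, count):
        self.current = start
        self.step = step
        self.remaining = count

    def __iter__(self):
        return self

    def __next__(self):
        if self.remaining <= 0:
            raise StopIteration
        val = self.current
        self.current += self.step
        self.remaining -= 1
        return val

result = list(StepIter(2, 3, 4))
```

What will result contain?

Step 1: StepIter starts at 2, increments by 3, for 4 steps:
  Yield 2, then current += 3
  Yield 5, then current += 3
  Yield 8, then current += 3
  Yield 11, then current += 3
Therefore result = [2, 5, 8, 11].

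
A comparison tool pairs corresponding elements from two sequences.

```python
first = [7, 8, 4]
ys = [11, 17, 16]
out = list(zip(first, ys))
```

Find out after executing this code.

Step 1: zip pairs elements at same index:
  Index 0: (7, 11)
  Index 1: (8, 17)
  Index 2: (4, 16)
Therefore out = [(7, 11), (8, 17), (4, 16)].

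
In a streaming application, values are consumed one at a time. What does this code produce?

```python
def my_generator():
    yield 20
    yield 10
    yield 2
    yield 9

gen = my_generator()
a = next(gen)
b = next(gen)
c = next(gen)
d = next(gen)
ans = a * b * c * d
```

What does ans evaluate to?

Step 1: Create generator and consume all values:
  a = next(gen) = 20
  b = next(gen) = 10
  c = next(gen) = 2
  d = next(gen) = 9
Step 2: ans = 20 * 10 * 2 * 9 = 3600.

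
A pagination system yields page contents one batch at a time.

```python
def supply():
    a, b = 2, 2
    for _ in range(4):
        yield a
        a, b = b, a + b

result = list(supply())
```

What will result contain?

Step 1: Fibonacci-like sequence starting with a=2, b=2:
  Iteration 1: yield a=2, then a,b = 2,4
  Iteration 2: yield a=2, then a,b = 4,6
  Iteration 3: yield a=4, then a,b = 6,10
  Iteration 4: yield a=6, then a,b = 10,16
Therefore result = [2, 2, 4, 6].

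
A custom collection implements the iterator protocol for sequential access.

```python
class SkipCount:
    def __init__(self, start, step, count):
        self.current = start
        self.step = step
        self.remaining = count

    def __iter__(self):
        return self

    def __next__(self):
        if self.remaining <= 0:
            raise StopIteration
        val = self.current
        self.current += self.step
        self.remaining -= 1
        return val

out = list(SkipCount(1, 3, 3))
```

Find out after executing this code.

Step 1: SkipCount starts at 1, increments by 3, for 3 steps:
  Yield 1, then current += 3
  Yield 4, then current += 3
  Yield 7, then current += 3
Therefore out = [1, 4, 7].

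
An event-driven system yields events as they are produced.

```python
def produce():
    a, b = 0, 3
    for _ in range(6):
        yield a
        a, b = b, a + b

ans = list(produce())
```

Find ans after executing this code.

Step 1: Fibonacci-like sequence starting with a=0, b=3:
  Iteration 1: yield a=0, then a,b = 3,3
  Iteration 2: yield a=3, then a,b = 3,6
  Iteration 3: yield a=3, then a,b = 6,9
  Iteration 4: yield a=6, then a,b = 9,15
  Iteration 5: yield a=9, then a,b = 15,24
  Iteration 6: yield a=15, then a,b = 24,39
Therefore ans = [0, 3, 3, 6, 9, 15].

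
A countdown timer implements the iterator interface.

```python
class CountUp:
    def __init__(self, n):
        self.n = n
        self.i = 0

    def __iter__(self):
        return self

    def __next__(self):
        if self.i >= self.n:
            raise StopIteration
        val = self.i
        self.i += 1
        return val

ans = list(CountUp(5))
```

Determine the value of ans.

Step 1: CountUp(5) creates an iterator counting 0 to 4.
Step 2: list() consumes all values: [0, 1, 2, 3, 4].
Therefore ans = [0, 1, 2, 3, 4].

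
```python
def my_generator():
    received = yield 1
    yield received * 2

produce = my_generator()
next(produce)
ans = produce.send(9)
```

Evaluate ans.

Step 1: next(produce) advances to first yield, producing 1.
Step 2: send(9) resumes, received = 9.
Step 3: yield received * 2 = 9 * 2 = 18.
Therefore ans = 18.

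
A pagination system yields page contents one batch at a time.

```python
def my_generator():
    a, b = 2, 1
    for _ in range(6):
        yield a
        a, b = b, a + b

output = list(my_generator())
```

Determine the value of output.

Step 1: Fibonacci-like sequence starting with a=2, b=1:
  Iteration 1: yield a=2, then a,b = 1,3
  Iteration 2: yield a=1, then a,b = 3,4
  Iteration 3: yield a=3, then a,b = 4,7
  Iteration 4: yield a=4, then a,b = 7,11
  Iteration 5: yield a=7, then a,b = 11,18
  Iteration 6: yield a=11, then a,b = 18,29
Therefore output = [2, 1, 3, 4, 7, 11].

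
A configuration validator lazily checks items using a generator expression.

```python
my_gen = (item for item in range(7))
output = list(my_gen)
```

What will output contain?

Step 1: Generator expression iterates range(7): [0, 1, 2, 3, 4, 5, 6].
Step 2: list() collects all values.
Therefore output = [0, 1, 2, 3, 4, 5, 6].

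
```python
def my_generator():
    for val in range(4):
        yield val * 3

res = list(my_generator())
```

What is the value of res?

Step 1: For each val in range(4), yield val * 3:
  val=0: yield 0 * 3 = 0
  val=1: yield 1 * 3 = 3
  val=2: yield 2 * 3 = 6
  val=3: yield 3 * 3 = 9
Therefore res = [0, 3, 6, 9].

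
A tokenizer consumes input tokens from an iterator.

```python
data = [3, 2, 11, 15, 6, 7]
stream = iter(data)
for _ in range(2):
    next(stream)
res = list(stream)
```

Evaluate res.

Step 1: Create iterator over [3, 2, 11, 15, 6, 7].
Step 2: Advance 2 positions (consuming [3, 2]).
Step 3: list() collects remaining elements: [11, 15, 6, 7].
Therefore res = [11, 15, 6, 7].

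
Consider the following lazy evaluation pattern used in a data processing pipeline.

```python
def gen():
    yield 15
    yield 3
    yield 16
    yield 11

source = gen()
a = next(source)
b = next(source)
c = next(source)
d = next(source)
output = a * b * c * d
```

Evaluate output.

Step 1: Create generator and consume all values:
  a = next(source) = 15
  b = next(source) = 3
  c = next(source) = 16
  d = next(source) = 11
Step 2: output = 15 * 3 * 16 * 11 = 7920.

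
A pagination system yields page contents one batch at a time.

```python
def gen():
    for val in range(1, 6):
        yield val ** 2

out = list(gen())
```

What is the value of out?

Step 1: For each val in range(1, 6), yield val**2:
  val=1: yield 1**2 = 1
  val=2: yield 2**2 = 4
  val=3: yield 3**2 = 9
  val=4: yield 4**2 = 16
  val=5: yield 5**2 = 25
Therefore out = [1, 4, 9, 16, 25].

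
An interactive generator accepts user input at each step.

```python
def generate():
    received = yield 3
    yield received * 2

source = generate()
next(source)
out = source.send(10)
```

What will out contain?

Step 1: next(source) advances to first yield, producing 3.
Step 2: send(10) resumes, received = 10.
Step 3: yield received * 2 = 10 * 2 = 20.
Therefore out = 20.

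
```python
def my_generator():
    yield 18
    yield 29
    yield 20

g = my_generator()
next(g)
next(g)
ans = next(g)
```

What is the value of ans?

Step 1: my_generator() creates a generator.
Step 2: next(g) yields 18 (consumed and discarded).
Step 3: next(g) yields 29 (consumed and discarded).
Step 4: next(g) yields 20, assigned to ans.
Therefore ans = 20.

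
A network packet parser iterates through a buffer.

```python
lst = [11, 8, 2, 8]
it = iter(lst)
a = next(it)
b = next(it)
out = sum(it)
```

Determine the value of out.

Step 1: Create iterator over [11, 8, 2, 8].
Step 2: a = next() = 11, b = next() = 8.
Step 3: sum() of remaining [2, 8] = 10.
Therefore out = 10.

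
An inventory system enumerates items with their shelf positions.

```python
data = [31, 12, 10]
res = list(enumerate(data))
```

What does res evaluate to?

Step 1: enumerate pairs each element with its index:
  (0, 31)
  (1, 12)
  (2, 10)
Therefore res = [(0, 31), (1, 12), (2, 10)].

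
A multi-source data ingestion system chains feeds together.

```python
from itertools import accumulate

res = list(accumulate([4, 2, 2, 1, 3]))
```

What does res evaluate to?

Step 1: accumulate computes running sums:
  + 4 = 4
  + 2 = 6
  + 2 = 8
  + 1 = 9
  + 3 = 12
Therefore res = [4, 6, 8, 9, 12].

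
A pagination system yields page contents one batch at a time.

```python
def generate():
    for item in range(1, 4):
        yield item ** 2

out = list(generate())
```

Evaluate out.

Step 1: For each item in range(1, 4), yield item**2:
  item=1: yield 1**2 = 1
  item=2: yield 2**2 = 4
  item=3: yield 3**2 = 9
Therefore out = [1, 4, 9].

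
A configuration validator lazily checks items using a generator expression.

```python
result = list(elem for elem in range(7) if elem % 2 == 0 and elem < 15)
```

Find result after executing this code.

Step 1: Filter range(7) where elem % 2 == 0 and elem < 15:
  elem=0: both conditions met, included
  elem=1: excluded (1 % 2 != 0)
  elem=2: both conditions met, included
  elem=3: excluded (3 % 2 != 0)
  elem=4: both conditions met, included
  elem=5: excluded (5 % 2 != 0)
  elem=6: both conditions met, included
Therefore result = [0, 2, 4, 6].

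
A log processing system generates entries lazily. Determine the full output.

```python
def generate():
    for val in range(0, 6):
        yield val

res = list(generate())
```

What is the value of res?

Step 1: The generator yields each value from range(0, 6).
Step 2: list() consumes all yields: [0, 1, 2, 3, 4, 5].
Therefore res = [0, 1, 2, 3, 4, 5].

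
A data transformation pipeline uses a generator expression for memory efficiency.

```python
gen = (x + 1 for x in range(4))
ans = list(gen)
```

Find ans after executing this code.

Step 1: For each x in range(4), compute x+1:
  x=0: 0+1 = 1
  x=1: 1+1 = 2
  x=2: 2+1 = 3
  x=3: 3+1 = 4
Therefore ans = [1, 2, 3, 4].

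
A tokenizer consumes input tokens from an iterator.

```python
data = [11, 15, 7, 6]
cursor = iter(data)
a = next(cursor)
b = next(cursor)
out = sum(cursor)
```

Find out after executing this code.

Step 1: Create iterator over [11, 15, 7, 6].
Step 2: a = next() = 11, b = next() = 15.
Step 3: sum() of remaining [7, 6] = 13.
Therefore out = 13.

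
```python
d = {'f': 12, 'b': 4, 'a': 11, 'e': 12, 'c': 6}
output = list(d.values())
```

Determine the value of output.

Step 1: d.values() returns the dictionary values in insertion order.
Therefore output = [12, 4, 11, 12, 6].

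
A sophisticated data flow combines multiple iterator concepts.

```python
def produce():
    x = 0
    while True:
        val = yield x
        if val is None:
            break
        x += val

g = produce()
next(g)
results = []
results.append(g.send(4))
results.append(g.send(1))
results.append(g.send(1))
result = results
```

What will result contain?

Step 1: next(g) -> yield 0.
Step 2: send(4) -> x = 4, yield 4.
Step 3: send(1) -> x = 5, yield 5.
Step 4: send(1) -> x = 6, yield 6.
Therefore result = [4, 5, 6].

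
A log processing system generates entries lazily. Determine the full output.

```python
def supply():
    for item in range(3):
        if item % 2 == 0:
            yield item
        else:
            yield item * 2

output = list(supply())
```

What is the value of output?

Step 1: For each item in range(3), yield item if even, else item*2:
  item=0 (even): yield 0
  item=1 (odd): yield 1*2 = 2
  item=2 (even): yield 2
Therefore output = [0, 2, 2].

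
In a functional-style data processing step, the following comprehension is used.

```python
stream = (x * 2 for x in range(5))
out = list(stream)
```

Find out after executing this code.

Step 1: For each x in range(5), compute x*2:
  x=0: 0*2 = 0
  x=1: 1*2 = 2
  x=2: 2*2 = 4
  x=3: 3*2 = 6
  x=4: 4*2 = 8
Therefore out = [0, 2, 4, 6, 8].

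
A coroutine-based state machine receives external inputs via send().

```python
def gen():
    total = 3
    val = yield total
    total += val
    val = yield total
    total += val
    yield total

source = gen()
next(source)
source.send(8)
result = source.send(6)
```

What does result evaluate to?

Step 1: next() -> yield total=3.
Step 2: send(8) -> val=8, total = 3+8 = 11, yield 11.
Step 3: send(6) -> val=6, total = 11+6 = 17, yield 17.
Therefore result = 17.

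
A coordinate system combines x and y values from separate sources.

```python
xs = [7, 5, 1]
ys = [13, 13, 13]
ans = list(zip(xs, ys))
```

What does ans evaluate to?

Step 1: zip pairs elements at same index:
  Index 0: (7, 13)
  Index 1: (5, 13)
  Index 2: (1, 13)
Therefore ans = [(7, 13), (5, 13), (1, 13)].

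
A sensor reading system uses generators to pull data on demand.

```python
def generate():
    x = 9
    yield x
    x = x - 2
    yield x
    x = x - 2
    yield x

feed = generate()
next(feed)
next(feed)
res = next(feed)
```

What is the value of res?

Step 1: Trace through generator execution:
  Yield 1: x starts at 9, yield 9
  Yield 2: x = 9 - 2 = 7, yield 7
  Yield 3: x = 7 - 2 = 5, yield 5
Step 2: First next() gets 9, second next() gets the second value, third next() yields 5.
Therefore res = 5.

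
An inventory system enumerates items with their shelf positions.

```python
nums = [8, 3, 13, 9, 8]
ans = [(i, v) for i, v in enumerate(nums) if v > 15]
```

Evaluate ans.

Step 1: Filter enumerate([8, 3, 13, 9, 8]) keeping v > 15:
  (0, 8): 8 <= 15, excluded
  (1, 3): 3 <= 15, excluded
  (2, 13): 13 <= 15, excluded
  (3, 9): 9 <= 15, excluded
  (4, 8): 8 <= 15, excluded
Therefore ans = [].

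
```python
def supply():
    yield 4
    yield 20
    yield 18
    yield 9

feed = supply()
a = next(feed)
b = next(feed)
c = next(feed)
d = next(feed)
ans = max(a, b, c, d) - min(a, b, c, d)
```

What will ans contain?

Step 1: Create generator and consume all values:
  a = next(feed) = 4
  b = next(feed) = 20
  c = next(feed) = 18
  d = next(feed) = 9
Step 2: max = 20, min = 4, ans = 20 - 4 = 16.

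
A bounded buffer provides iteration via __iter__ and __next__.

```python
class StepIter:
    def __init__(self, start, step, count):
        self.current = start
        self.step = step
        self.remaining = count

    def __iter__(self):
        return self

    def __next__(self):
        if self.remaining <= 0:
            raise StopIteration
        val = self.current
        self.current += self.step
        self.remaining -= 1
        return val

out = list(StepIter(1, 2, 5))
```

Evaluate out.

Step 1: StepIter starts at 1, increments by 2, for 5 steps:
  Yield 1, then current += 2
  Yield 3, then current += 2
  Yield 5, then current += 2
  Yield 7, then current += 2
  Yield 9, then current += 2
Therefore out = [1, 3, 5, 7, 9].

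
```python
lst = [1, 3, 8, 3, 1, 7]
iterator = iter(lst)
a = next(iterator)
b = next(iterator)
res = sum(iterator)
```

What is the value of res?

Step 1: Create iterator over [1, 3, 8, 3, 1, 7].
Step 2: a = next() = 1, b = next() = 3.
Step 3: sum() of remaining [8, 3, 1, 7] = 19.
Therefore res = 19.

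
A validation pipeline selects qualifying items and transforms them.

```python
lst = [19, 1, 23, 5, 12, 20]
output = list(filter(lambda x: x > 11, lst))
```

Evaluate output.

Step 1: Filter elements > 11:
  19: kept
  1: removed
  23: kept
  5: removed
  12: kept
  20: kept
Therefore output = [19, 23, 12, 20].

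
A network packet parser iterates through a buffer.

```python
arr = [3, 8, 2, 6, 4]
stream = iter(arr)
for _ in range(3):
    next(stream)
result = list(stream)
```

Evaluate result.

Step 1: Create iterator over [3, 8, 2, 6, 4].
Step 2: Advance 3 positions (consuming [3, 8, 2]).
Step 3: list() collects remaining elements: [6, 4].
Therefore result = [6, 4].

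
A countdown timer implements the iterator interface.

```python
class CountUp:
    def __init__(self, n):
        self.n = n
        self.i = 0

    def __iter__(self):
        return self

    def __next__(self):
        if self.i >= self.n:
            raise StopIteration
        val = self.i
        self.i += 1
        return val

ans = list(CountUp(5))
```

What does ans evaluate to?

Step 1: CountUp(5) creates an iterator counting 0 to 4.
Step 2: list() consumes all values: [0, 1, 2, 3, 4].
Therefore ans = [0, 1, 2, 3, 4].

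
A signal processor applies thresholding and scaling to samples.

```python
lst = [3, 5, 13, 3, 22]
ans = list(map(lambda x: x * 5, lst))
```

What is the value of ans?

Step 1: Apply lambda x: x * 5 to each element:
  3 -> 15
  5 -> 25
  13 -> 65
  3 -> 15
  22 -> 110
Therefore ans = [15, 25, 65, 15, 110].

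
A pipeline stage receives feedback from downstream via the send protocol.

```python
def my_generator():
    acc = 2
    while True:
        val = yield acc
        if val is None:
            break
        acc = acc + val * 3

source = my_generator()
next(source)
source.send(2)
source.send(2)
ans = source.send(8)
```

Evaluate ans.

Step 1: next() -> yield acc=2.
Step 2: send(2) -> val=2, acc = 2 + 2*3 = 8, yield 8.
Step 3: send(2) -> val=2, acc = 8 + 2*3 = 14, yield 14.
Step 4: send(8) -> val=8, acc = 14 + 8*3 = 38, yield 38.
Therefore ans = 38.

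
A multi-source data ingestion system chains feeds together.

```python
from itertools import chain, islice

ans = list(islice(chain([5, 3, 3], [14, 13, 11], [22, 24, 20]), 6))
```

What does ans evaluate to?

Step 1: chain([5, 3, 3], [14, 13, 11], [22, 24, 20]) = [5, 3, 3, 14, 13, 11, 22, 24, 20].
Step 2: islice takes first 6 elements: [5, 3, 3, 14, 13, 11].
Therefore ans = [5, 3, 3, 14, 13, 11].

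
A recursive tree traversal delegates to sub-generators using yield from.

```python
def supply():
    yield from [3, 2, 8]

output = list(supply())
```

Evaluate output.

Step 1: yield from delegates to the iterable, yielding each element.
Step 2: Collected values: [3, 2, 8].
Therefore output = [3, 2, 8].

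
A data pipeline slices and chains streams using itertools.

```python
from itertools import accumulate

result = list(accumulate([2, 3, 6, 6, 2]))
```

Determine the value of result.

Step 1: accumulate computes running sums:
  + 2 = 2
  + 3 = 5
  + 6 = 11
  + 6 = 17
  + 2 = 19
Therefore result = [2, 5, 11, 17, 19].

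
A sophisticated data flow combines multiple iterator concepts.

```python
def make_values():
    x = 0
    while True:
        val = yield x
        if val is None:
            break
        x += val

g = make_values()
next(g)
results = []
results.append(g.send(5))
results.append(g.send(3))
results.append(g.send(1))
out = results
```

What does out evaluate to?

Step 1: next(g) -> yield 0.
Step 2: send(5) -> x = 5, yield 5.
Step 3: send(3) -> x = 8, yield 8.
Step 4: send(1) -> x = 9, yield 9.
Therefore out = [5, 8, 9].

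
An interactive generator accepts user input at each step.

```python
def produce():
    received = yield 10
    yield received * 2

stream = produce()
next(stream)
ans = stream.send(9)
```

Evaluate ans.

Step 1: next(stream) advances to first yield, producing 10.
Step 2: send(9) resumes, received = 9.
Step 3: yield received * 2 = 9 * 2 = 18.
Therefore ans = 18.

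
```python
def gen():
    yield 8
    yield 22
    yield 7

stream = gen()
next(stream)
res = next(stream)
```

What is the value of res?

Step 1: gen() creates a generator.
Step 2: next(stream) yields 8 (consumed and discarded).
Step 3: next(stream) yields 22, assigned to res.
Therefore res = 22.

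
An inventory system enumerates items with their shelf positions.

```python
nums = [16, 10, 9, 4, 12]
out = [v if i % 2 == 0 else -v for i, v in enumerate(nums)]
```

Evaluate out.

Step 1: For each (i, v), keep v if i is even, negate if odd:
  i=0 (even): keep 16
  i=1 (odd): negate to -10
  i=2 (even): keep 9
  i=3 (odd): negate to -4
  i=4 (even): keep 12
Therefore out = [16, -10, 9, -4, 12].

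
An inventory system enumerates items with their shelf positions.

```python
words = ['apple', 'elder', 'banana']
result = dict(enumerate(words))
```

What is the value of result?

Step 1: enumerate pairs indices with words:
  0 -> 'apple'
  1 -> 'elder'
  2 -> 'banana'
Therefore result = {0: 'apple', 1: 'elder', 2: 'banana'}.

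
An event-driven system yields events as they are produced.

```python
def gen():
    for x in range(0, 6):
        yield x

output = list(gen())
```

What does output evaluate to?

Step 1: The generator yields each value from range(0, 6).
Step 2: list() consumes all yields: [0, 1, 2, 3, 4, 5].
Therefore output = [0, 1, 2, 3, 4, 5].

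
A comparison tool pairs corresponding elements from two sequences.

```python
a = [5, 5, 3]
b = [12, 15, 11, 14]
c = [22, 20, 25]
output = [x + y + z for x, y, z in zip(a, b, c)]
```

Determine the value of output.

Step 1: zip three lists (truncates to shortest, len=3):
  5 + 12 + 22 = 39
  5 + 15 + 20 = 40
  3 + 11 + 25 = 39
Therefore output = [39, 40, 39].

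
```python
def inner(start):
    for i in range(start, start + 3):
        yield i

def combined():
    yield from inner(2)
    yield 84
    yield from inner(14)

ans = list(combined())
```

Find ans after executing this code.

Step 1: combined() delegates to inner(2):
  yield 2
  yield 3
  yield 4
Step 2: yield 84
Step 3: Delegates to inner(14):
  yield 14
  yield 15
  yield 16
Therefore ans = [2, 3, 4, 84, 14, 15, 16].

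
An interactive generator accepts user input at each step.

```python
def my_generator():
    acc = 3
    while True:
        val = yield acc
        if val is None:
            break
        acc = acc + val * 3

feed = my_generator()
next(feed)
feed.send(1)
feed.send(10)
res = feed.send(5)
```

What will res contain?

Step 1: next() -> yield acc=3.
Step 2: send(1) -> val=1, acc = 3 + 1*3 = 6, yield 6.
Step 3: send(10) -> val=10, acc = 6 + 10*3 = 36, yield 36.
Step 4: send(5) -> val=5, acc = 36 + 5*3 = 51, yield 51.
Therefore res = 51.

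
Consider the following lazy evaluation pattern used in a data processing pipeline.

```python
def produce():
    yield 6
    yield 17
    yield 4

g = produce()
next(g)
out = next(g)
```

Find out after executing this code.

Step 1: produce() creates a generator.
Step 2: next(g) yields 6 (consumed and discarded).
Step 3: next(g) yields 17, assigned to out.
Therefore out = 17.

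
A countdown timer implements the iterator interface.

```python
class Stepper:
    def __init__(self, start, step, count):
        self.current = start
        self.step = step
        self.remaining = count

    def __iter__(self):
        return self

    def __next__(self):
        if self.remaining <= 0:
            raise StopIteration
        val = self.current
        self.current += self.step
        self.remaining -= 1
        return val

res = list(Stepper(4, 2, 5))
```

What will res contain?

Step 1: Stepper starts at 4, increments by 2, for 5 steps:
  Yield 4, then current += 2
  Yield 6, then current += 2
  Yield 8, then current += 2
  Yield 10, then current += 2
  Yield 12, then current += 2
Therefore res = [4, 6, 8, 10, 12].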